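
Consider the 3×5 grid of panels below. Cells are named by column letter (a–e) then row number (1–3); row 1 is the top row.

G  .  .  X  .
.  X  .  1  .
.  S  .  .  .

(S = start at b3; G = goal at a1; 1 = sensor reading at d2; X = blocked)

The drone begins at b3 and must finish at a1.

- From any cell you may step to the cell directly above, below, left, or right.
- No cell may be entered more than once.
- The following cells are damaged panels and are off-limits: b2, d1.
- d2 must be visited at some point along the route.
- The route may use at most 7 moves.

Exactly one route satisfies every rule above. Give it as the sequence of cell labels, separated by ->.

The budget equals the shortest possible length, so every move has to be on a shortest route through the required cells.
Route from b3: right 2 to d3, up 1 to d2, left 1 to c2, up 1 to c1, left 2 to a1 — 7 moves in all.
Check: all required cells visited; 7 ≤ 7 moves.

b3 -> c3 -> d3 -> d2 -> c2 -> c1 -> b1 -> a1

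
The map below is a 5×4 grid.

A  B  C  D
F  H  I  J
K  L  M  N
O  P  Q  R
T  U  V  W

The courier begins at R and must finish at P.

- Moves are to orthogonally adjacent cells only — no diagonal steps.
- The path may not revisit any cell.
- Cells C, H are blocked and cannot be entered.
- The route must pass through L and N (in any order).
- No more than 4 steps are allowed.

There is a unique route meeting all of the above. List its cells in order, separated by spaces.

R N M L P

Any route must reach L and N and still end at P within 4 moves, so the order of the required stops is forced.
Route from R: up to N, 2× left (reaching L), down to P — 4 moves in all.
Check: all required cells visited; 4 ≤ 4 moves.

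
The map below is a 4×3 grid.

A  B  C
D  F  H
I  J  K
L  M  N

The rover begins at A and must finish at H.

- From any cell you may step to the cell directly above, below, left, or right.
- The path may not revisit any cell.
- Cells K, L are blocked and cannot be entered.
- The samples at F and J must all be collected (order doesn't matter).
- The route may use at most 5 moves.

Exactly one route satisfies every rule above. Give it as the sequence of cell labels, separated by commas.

A, D, I, J, F, H

Any route must reach F and J and still end at H within 5 moves, so the order of the required stops is forced.
Route from A: down 2 to I, right 1 to J, up 1 to F, right 1 to H — 5 moves in all.
Check: all required cells visited; 5 ≤ 5 moves.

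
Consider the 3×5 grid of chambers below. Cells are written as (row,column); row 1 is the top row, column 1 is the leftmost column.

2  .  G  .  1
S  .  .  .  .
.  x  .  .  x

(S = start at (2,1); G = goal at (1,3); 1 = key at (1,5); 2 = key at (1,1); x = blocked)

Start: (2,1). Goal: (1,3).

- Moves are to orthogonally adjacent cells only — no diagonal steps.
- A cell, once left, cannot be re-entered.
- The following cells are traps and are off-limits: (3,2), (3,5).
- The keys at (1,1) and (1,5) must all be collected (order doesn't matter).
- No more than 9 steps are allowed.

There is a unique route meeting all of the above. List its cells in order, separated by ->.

(2,1) -> (1,1) -> (1,2) -> (2,2) -> (2,3) -> (2,4) -> (2,5) -> (1,5) -> (1,4) -> (1,3)

The 9-move cap with required stops at (1,1), (1,5) leaves no slack for detours.
Route from (2,1): up 1 to (1,1), right 1 to (1,2), down 1 to (2,2), right 3 to (2,5), up 1 to (1,5), left 2 to (1,3) — 9 moves in all.
Check: all required cells visited; 9 ≤ 9 moves.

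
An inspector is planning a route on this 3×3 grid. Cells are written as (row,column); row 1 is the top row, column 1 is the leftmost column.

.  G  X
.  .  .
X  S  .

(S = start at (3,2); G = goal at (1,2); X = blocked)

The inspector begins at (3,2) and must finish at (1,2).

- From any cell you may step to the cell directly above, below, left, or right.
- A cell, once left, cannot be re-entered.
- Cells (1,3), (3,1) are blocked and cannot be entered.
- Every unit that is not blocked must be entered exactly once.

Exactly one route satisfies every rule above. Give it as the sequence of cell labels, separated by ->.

(3,2) -> (3,3) -> (2,3) -> (2,2) -> (2,1) -> (1,1) -> (1,2)

Need to visit all 7 open cells exactly once, starting at (3,2) and ending at (1,2).
Cell (2,1) has only two open neighbours ((1,1) and (2,2)), so the path must pass straight through it: one of those is the cell it's entered from and the other is where it exits.
Route from (3,2): right to (3,3), up to (2,3), 2× left (reaching (2,1)), up to (1,1), right to (1,2) — 6 moves in all.
Check: all 7 open cells covered.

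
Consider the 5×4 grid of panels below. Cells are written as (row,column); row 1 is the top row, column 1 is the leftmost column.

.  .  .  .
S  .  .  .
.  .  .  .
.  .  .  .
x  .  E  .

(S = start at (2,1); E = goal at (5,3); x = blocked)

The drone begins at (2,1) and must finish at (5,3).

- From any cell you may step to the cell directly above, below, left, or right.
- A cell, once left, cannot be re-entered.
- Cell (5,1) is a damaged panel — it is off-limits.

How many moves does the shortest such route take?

The Manhattan distance from (2,1) to (5,3) is |2−5| + |1−3| = 5, so at least 5 moves are needed.
A route of 5 moves achieves this: (2,1) → (3,1) → (4,1) → (4,2) → (5,2) → (5,3).
Since 5 matches the lower bound, it is optimal.

5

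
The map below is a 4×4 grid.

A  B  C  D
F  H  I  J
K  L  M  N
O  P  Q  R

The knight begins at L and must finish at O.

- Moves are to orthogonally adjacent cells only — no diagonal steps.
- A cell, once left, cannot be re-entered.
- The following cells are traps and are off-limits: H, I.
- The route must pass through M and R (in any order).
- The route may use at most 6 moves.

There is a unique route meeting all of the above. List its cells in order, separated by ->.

The budget equals the shortest possible length, so every move has to be on a shortest route through the required cells.
Route from L: 2× right (reaching N), down to R, 3× left (reaching O) — 6 moves in all.
Check: all required cells visited; 6 ≤ 6 moves.

L -> M -> N -> R -> Q -> P -> O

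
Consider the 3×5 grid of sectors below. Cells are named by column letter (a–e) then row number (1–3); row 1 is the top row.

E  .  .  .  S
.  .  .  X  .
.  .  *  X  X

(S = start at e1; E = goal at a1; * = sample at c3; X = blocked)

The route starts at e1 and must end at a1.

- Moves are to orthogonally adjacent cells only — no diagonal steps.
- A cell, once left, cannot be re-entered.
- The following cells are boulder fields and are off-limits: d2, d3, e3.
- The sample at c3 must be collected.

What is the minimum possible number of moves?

Any route passes through c3 somewhere between e1 and a1. Summing Manhattan distances along the two legs (e1 → c3 → a1) gives a lower bound of 4 + 4 = 8 moves.
A route of 8 moves achieves this: e1 → d1 → c1 → c2 → c3 → b3 → b2 → b1 → a1.
Since 8 matches the lower bound, it is optimal.

8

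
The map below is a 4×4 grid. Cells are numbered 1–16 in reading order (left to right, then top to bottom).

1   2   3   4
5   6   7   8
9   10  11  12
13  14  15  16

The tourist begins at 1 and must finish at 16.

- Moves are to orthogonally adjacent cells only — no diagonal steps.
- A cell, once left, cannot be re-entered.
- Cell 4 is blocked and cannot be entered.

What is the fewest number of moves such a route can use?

The Manhattan distance from 1 to 16 is |1−4| + |1−4| = 6, so at least 6 moves are needed.
A route of 6 moves achieves this: 1 → 5 → 9 → 13 → 14 → 15 → 16.
Since 6 matches the lower bound, it is optimal.

6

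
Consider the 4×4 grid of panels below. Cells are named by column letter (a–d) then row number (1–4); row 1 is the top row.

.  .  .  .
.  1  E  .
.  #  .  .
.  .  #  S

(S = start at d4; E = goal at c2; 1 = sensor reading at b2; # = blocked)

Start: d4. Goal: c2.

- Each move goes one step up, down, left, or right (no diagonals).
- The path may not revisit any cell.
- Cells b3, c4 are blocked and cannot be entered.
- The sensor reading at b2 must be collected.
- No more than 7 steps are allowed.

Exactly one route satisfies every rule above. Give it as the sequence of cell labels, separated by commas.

Any route must reach b2 and still end at c2 within 7 moves, so the order of the required stops is forced.
Route from d4: 3× up (reaching d1), 2× left (reaching b1), down to b2, right to c2 — 7 moves in all.
Check: all required cells visited; 7 ≤ 7 moves.

d4, d3, d2, d1, c1, b1, b2, c2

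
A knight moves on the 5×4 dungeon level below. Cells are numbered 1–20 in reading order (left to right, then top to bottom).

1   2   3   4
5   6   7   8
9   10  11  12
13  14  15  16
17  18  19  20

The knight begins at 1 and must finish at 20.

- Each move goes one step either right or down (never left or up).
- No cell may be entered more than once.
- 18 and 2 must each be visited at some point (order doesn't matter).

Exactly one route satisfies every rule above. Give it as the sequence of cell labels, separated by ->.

Moves only go right or down, so the column and row indices never decrease.
Route from 1: right 1 to 2, down 4 to 18, right 2 to 20 — 7 moves in all.
Check: all required cells visited.

1 -> 2 -> 6 -> 10 -> 14 -> 18 -> 19 -> 20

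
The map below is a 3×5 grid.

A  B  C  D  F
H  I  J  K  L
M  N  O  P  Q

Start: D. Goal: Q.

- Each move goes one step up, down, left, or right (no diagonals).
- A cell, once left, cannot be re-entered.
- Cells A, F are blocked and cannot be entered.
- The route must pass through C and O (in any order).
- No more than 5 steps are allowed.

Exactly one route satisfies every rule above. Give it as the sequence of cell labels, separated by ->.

Any route must reach C and O and still end at Q within 5 moves, so the order of the required stops is forced.
Route from D: left to C, 2× down (reaching O), 2× right (reaching Q) — 5 moves in all.
Check: all required cells visited; 5 ≤ 5 moves.

D -> C -> J -> O -> P -> Q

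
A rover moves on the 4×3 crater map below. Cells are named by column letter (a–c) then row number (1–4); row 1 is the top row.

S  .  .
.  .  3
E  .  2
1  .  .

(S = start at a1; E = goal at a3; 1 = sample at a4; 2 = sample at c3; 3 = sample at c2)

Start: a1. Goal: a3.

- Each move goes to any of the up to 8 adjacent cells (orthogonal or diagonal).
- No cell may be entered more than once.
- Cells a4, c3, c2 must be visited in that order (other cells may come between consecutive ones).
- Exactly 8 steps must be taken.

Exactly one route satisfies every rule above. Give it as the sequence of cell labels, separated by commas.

a1, a2, b3, a4, b4, c3, c2, b2, a3

The waypoints must appear in the order a4, c3, c2, with no cell reused.
Route from a1: down 1 to a2, down-right 1 to b3, down-left 1 to a4, right 1 to b4, up-right 1 to c3, up 1 to c2, left 1 to b2, down-left 1 to a3 — 8 moves in all.
Check: order respected (1 at step 3, 2 at step 5, 3 at step 6); 8 moves as required.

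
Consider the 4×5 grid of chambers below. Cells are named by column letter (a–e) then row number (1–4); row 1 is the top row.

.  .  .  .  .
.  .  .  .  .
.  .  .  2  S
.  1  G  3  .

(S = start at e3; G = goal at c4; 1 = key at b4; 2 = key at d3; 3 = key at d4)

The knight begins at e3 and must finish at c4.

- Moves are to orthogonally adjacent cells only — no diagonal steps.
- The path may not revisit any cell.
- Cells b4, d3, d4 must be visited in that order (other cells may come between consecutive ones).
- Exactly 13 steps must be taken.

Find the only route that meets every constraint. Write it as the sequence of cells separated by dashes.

e3 - e2 - d2 - c2 - b2 - a2 - a3 - a4 - b4 - b3 - c3 - d3 - d4 - c4

The waypoints must appear in the order b4, d3, d4, with no cell reused.
Route from e3: up to e2, 4× left (reaching a2), 2× down (reaching a4), right to b4, up to b3, 2× right (reaching d3), down to d4, left to c4 — 13 moves in all.
Check: order respected (1 at step 8, 2 at step 11, 3 at step 12); 13 moves as required.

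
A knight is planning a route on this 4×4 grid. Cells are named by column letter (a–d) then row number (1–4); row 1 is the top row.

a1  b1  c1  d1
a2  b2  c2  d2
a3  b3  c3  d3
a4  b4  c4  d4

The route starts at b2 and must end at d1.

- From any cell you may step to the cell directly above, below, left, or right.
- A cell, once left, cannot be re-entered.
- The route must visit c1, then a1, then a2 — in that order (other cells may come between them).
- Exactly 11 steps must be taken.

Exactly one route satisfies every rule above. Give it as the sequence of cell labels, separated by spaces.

The waypoints must appear in the order c1, a1, a2, with no cell reused.
Route from b2: right to c2, up to c1, 2× left (reaching a1), 2× down (reaching a3), 3× right (reaching d3), 2× up (reaching d1) — 11 moves in all.
Check: order respected (c1 at step 2, a1 at step 4, a2 at step 5); 11 moves as required.

b2 c2 c1 b1 a1 a2 a3 b3 c3 d3 d2 d1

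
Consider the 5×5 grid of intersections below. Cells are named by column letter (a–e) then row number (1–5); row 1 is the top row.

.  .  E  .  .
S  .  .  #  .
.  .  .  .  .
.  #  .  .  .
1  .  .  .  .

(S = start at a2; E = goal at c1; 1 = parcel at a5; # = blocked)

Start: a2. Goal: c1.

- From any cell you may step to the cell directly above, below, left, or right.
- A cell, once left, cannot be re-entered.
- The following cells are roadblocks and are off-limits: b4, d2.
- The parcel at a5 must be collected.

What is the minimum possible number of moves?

Any route passes through a5 somewhere between a2 and c1. Summing Manhattan distances along the two legs (a2 → a5 → c1) gives a lower bound of 3 + 6 = 9 moves.
A route of 9 moves achieves this: a2 → a3 → a4 → a5 → b5 → c5 → c4 → c3 → c2 → c1.
Since 9 matches the lower bound, it is optimal.

9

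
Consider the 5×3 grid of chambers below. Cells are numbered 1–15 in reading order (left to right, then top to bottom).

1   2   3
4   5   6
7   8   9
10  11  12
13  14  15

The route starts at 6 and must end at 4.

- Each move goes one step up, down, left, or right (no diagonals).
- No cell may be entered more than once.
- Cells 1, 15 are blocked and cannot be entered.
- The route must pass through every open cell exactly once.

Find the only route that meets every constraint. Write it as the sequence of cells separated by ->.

6 -> 3 -> 2 -> 5 -> 8 -> 9 -> 12 -> 11 -> 14 -> 13 -> 10 -> 7 -> 4

Need to visit all 13 open cells exactly once, starting at 6 and ending at 4.
Cell 2 has only two open neighbours (5 and 3), so the path must pass straight through it: one of those is the cell it's entered from and the other is where it exits.
Route from 6: up to 3, left to 2, 2× down (reaching 8), right to 9, down to 12, left to 11, down to 14, left to 13, 3× up (reaching 4) — 12 moves in all.
Check: all 13 open cells covered.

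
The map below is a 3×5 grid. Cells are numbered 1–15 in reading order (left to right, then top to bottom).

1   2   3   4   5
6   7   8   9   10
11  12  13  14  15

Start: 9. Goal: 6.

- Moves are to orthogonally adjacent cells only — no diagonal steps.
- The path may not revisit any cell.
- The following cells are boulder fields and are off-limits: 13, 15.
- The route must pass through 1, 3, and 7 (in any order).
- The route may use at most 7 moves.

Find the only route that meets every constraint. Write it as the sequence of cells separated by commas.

Any route must reach 1, 3, and 7 and still end at 6 within 7 moves, so the order of the required stops is forced.
Route from 9: up 1 to 4, left 1 to 3, down 1 to 8, left 1 to 7, up 1 to 2, left 1 to 1, down 1 to 6 — 7 moves in all.
Check: all required cells visited; 7 ≤ 7 moves.

9, 4, 3, 8, 7, 2, 1, 6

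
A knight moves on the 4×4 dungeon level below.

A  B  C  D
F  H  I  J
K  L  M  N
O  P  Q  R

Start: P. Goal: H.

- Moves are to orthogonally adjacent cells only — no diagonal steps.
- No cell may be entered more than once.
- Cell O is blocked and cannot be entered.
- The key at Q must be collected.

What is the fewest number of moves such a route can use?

4

Any route passes through Q somewhere between P and H. Summing Manhattan distances along the two legs (P → Q → H) gives a lower bound of 1 + 3 = 4 moves.
A route of 4 moves achieves this: P → Q → M → I → H.
Since 4 matches the lower bound, it is optimal.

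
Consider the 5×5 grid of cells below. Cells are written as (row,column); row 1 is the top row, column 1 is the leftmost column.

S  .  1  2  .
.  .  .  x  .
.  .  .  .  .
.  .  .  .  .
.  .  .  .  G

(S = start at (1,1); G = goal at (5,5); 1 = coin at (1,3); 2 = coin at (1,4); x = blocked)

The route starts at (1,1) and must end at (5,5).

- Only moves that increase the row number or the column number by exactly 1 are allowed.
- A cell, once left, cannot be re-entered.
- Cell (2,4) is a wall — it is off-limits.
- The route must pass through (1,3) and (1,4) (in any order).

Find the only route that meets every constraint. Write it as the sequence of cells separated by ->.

(1,1) -> (1,2) -> (1,3) -> (1,4) -> (1,5) -> (2,5) -> (3,5) -> (4,5) -> (5,5)

Moves only go right or down, so the column and row indices never decrease.
Route from (1,1): 4× right (reaching (1,5)), 4× down (reaching (5,5)) — 8 moves in all.
Check: all required cells visited.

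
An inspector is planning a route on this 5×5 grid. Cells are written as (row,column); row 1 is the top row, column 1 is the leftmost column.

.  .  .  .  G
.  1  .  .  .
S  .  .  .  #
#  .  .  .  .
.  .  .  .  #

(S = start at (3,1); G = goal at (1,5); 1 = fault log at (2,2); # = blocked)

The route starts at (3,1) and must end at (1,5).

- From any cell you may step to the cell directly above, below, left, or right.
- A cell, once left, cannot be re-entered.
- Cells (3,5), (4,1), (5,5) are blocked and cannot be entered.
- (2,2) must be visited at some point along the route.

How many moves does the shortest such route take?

6

Any route passes through (2,2) somewhere between (3,1) and (1,5). Summing Manhattan distances along the two legs ((3,1) → (2,2) → (1,5)) gives a lower bound of 2 + 4 = 6 moves.
A route of 6 moves achieves this: (3,1) → (2,1) → (2,2) → (1,2) → (1,3) → (1,4) → (1,5).
Since 6 matches the lower bound, it is optimal.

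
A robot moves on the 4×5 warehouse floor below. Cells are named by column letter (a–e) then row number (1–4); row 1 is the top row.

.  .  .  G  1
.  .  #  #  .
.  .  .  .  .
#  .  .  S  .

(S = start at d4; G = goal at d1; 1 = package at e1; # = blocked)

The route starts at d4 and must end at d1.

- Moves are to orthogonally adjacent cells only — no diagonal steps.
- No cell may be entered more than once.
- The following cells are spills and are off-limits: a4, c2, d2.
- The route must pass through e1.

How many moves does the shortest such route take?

5

Any route passes through e1 somewhere between d4 and d1. Summing Manhattan distances along the two legs (d4 → e1 → d1) gives a lower bound of 4 + 1 = 5 moves.
A route of 5 moves achieves this: d4 → d3 → e3 → e2 → e1 → d1.
Since 5 matches the lower bound, it is optimal.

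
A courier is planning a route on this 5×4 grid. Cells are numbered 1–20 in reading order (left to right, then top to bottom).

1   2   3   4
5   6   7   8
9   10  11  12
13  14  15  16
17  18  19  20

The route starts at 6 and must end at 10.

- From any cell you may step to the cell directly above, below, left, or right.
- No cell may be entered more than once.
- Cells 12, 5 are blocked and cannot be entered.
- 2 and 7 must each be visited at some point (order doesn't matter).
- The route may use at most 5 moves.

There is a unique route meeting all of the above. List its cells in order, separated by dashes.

The 5-move cap with required stops at 2, 7 leaves no slack for detours.
Route from 6: up 1 to 2, right 1 to 3, down 2 to 11, left 1 to 10 — 5 moves in all.
Check: all required cells visited; 5 ≤ 5 moves.

6 - 2 - 3 - 7 - 11 - 10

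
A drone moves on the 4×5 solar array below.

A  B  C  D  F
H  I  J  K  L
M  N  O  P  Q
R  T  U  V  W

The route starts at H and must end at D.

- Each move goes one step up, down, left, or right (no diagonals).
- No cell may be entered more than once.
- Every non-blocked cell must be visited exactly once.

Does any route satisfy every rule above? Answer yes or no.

Colour the cells like a checkerboard: each orthogonal step flips colour, so a Hamiltonian route alternates colours. Here there are 10 cells of one colour and 10 of the other, with start on the same colour as the goal — the counts and endpoints can't be arranged into an alternating sequence of length 20, so no Hamiltonian route exists.

no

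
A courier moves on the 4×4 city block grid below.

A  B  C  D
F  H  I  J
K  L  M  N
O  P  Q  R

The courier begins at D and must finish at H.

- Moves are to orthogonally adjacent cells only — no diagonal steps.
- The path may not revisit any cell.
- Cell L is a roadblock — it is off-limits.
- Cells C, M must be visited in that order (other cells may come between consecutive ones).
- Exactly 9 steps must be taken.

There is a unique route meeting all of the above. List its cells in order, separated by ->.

D -> C -> I -> M -> Q -> P -> O -> K -> F -> H

The waypoints must appear in the order C, M, with no cell reused.
Route from D: left 1 to C, down 3 to Q, left 2 to O, up 2 to F, right 1 to H — 9 moves in all.
Check: order respected (C at step 1, M at step 3); 9 moves as required.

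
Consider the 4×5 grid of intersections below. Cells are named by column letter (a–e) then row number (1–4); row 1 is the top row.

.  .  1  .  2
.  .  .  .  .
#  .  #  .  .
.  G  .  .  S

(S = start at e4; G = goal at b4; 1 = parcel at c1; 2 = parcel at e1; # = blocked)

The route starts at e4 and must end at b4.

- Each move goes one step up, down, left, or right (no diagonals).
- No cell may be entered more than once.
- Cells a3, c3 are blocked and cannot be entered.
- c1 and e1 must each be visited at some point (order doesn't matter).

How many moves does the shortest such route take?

Any route passes through c1 and e1 in some order between e4 and b4. Summing Manhattan distances along each leg and taking the cheapest ordering (e4 → e1 → c1 → b4) gives a lower bound of 3 + 2 + 4 = 9 moves.
A route of 9 moves achieves this: e4 → e3 → e2 → e1 → d1 → c1 → c2 → b2 → b3 → b4.
Since 9 matches the lower bound, it is optimal.

9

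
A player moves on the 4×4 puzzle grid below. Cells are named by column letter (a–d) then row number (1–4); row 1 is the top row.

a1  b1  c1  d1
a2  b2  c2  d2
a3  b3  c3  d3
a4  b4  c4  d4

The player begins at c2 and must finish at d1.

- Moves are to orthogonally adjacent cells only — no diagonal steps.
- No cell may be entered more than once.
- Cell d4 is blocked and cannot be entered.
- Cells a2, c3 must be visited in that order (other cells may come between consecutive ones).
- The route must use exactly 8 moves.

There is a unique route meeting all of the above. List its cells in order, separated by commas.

c2, b2, a2, a3, b3, c3, d3, d2, d1

The waypoints must appear in the order a2, c3, with no cell reused.
Route from c2: left 2 to a2, down 1 to a3, right 3 to d3, up 2 to d1 — 8 moves in all.
Check: order respected (a2 at step 2, c3 at step 5); 8 moves as required.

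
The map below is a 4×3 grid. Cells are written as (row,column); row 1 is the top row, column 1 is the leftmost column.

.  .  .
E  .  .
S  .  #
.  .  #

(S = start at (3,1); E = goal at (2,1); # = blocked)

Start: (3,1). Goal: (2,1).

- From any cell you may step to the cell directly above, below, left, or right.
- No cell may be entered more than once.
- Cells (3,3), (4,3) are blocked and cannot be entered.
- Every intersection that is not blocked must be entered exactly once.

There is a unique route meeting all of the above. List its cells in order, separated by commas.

(3,1), (4,1), (4,2), (3,2), (2,2), (2,3), (1,3), (1,2), (1,1), (2,1)

Need to visit all 10 open cells exactly once, starting at (3,1) and ending at (2,1).
Cell (4,2) has only two open neighbours ((3,2) and (4,1)), so the path must pass straight through it: one of those is the cell it's entered from and the other is where it exits.
Route from (3,1): down to (4,1), right to (4,2), 2× up (reaching (2,2)), right to (2,3), up to (1,3), 2× left (reaching (1,1)), down to (2,1) — 9 moves in all.
Check: all 10 open cells covered.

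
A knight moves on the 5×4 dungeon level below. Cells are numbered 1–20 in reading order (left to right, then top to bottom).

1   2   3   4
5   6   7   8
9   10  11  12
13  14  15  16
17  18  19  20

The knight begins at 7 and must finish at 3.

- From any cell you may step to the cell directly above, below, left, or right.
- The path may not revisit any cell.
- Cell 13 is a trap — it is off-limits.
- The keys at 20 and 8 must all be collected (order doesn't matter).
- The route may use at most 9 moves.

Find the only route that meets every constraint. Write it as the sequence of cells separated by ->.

Any route must reach 20 and 8 and still end at 3 within 9 moves, so the order of the required stops is forced.
Route from 7: down 3 to 19, right 1 to 20, up 4 to 4, left 1 to 3 — 9 moves in all.
Check: all required cells visited; 9 ≤ 9 moves.

7 -> 11 -> 15 -> 19 -> 20 -> 16 -> 12 -> 8 -> 4 -> 3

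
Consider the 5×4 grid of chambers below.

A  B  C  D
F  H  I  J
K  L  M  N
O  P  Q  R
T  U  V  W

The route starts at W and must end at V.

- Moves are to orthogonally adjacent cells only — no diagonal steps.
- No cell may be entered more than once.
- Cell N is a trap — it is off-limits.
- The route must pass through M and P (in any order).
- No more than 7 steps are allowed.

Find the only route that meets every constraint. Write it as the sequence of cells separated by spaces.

The 7-move cap with required stops at M, P leaves no slack for detours.
Route from W: up to R, left to Q, up to M, left to L, 2× down (reaching U), right to V — 7 moves in all.
Check: all required cells visited; 7 ≤ 7 moves.

W R Q M L P U V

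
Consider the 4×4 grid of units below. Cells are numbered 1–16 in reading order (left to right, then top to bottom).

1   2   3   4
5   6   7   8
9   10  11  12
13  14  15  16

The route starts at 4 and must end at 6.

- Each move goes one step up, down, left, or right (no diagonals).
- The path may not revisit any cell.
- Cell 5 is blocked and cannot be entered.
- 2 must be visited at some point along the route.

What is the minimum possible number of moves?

3

Any route passes through 2 somewhere between 4 and 6. Summing Manhattan distances along the two legs (4 → 2 → 6) gives a lower bound of 2 + 1 = 3 moves.
A route of 3 moves achieves this: 4 → 3 → 2 → 6.
Since 3 matches the lower bound, it is optimal.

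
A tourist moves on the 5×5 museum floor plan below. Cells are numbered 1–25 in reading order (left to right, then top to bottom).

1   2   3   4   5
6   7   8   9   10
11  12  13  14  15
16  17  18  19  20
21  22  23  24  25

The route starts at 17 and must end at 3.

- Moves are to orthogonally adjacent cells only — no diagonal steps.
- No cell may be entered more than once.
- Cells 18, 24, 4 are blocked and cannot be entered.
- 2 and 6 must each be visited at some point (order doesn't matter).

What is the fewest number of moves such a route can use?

6

Any route passes through 2 and 6 in some order between 17 and 3. Summing Manhattan distances along each leg and taking the cheapest ordering (17 → 6 → 2 → 3) gives a lower bound of 3 + 2 + 1 = 6 moves.
A route of 6 moves achieves this: 17 → 12 → 7 → 6 → 1 → 2 → 3.
Since 6 matches the lower bound, it is optimal.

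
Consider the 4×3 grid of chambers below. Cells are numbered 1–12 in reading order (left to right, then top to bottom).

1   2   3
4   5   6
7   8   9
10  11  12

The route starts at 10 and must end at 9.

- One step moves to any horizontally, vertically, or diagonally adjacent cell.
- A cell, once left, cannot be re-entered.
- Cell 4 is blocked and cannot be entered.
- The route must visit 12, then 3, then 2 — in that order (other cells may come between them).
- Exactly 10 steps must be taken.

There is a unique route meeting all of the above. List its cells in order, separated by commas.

10, 7, 11, 12, 8, 6, 3, 2, 1, 5, 9

The waypoints must appear in the order 12, 3, 2, with no cell reused.
Route from 10: up to 7, down-right to 11, right to 12, up-left to 8, up-right to 6, up to 3, 2× left (reaching 1), 2× down-right (reaching 9) — 10 moves in all.
Check: order respected (12 at step 3, 3 at step 6, 2 at step 7); 10 moves as required.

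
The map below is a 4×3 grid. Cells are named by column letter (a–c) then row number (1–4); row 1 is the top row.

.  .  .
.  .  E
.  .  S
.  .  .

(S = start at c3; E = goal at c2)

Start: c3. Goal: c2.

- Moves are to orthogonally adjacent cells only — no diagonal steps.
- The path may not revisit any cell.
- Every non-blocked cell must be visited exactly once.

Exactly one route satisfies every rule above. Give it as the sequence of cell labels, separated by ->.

c3 -> c4 -> b4 -> a4 -> a3 -> b3 -> b2 -> a2 -> a1 -> b1 -> c1 -> c2

Need to visit all 12 open cells exactly once, starting at c3 and ending at c2.
Route from c3: down 1 to c4, left 2 to a4, up 1 to a3, right 1 to b3, up 1 to b2, left 1 to a2, up 1 to a1, right 2 to c1, down 1 to c2 — 11 moves in all.
Check: all 12 open cells covered.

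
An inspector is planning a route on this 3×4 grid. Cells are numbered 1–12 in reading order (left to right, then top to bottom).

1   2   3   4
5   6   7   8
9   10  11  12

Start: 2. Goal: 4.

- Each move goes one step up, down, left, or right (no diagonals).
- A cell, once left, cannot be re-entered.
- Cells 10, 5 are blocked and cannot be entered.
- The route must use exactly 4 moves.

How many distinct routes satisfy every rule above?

3

Need simple routes of exactly 4 moves from 2 to 4 (Manhattan distance 2, so 1 moves are spent on a detour and 1 undoing it).
Enumerating: 2 6 7 3 4 | 2 6 7 8 4 | 2 3 7 8 4.
That gives 3 routes.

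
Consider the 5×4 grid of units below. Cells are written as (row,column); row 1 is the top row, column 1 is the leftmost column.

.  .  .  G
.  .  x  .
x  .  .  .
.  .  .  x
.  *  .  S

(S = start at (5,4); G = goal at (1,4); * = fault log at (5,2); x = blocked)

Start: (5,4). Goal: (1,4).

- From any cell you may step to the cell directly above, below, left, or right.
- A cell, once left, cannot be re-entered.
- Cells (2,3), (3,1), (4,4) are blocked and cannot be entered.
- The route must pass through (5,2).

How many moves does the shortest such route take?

8

Any route passes through (5,2) somewhere between (5,4) and (1,4). Summing Manhattan distances along the two legs ((5,4) → (5,2) → (1,4)) gives a lower bound of 2 + 6 = 8 moves.
A route of 8 moves achieves this: (5,4) → (5,3) → (5,2) → (4,2) → (3,2) → (2,2) → (1,2) → (1,3) → (1,4).
Since 8 matches the lower bound, it is optimal.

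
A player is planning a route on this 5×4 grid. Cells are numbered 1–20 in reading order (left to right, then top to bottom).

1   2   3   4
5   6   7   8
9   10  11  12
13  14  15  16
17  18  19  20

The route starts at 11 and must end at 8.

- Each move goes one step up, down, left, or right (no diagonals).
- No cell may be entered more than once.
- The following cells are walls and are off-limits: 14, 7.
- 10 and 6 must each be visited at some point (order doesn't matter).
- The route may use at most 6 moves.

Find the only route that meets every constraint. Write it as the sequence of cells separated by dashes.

The 6-move cap with required stops at 10, 6 leaves no slack for detours.
Route from 11: left 1 to 10, up 2 to 2, right 2 to 4, down 1 to 8 — 6 moves in all.
Check: all required cells visited; 6 ≤ 6 moves.

11 - 10 - 6 - 2 - 3 - 4 - 8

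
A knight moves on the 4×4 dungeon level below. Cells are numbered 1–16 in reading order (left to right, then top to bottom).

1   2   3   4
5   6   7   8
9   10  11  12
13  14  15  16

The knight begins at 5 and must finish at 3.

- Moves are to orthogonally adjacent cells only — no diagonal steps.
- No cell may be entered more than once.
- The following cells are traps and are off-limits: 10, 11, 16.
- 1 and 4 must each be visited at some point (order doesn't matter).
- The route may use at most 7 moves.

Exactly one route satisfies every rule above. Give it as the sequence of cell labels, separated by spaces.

The 7-move cap with required stops at 1, 4 leaves no slack for detours.
Route from 5: up to 1, right to 2, down to 6, 2× right (reaching 8), up to 4, left to 3 — 7 moves in all.
Check: all required cells visited; 7 ≤ 7 moves.

5 1 2 6 7 8 4 3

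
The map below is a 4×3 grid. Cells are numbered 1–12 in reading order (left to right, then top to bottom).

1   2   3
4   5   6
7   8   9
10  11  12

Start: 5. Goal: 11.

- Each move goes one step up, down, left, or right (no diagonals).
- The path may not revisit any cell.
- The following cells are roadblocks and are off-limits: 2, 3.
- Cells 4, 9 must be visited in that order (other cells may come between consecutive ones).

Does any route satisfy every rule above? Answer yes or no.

yes

One route that works: 5 → 4 → 7 → 8 → 9 → 12 → 11.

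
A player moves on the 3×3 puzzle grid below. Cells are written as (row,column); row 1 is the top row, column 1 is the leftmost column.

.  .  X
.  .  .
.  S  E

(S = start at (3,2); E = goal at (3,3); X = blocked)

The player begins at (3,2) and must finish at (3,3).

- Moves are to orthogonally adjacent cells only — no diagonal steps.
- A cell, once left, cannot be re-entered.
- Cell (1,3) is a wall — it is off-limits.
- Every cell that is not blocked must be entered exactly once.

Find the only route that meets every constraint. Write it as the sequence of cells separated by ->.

(3,2) -> (3,1) -> (2,1) -> (1,1) -> (1,2) -> (2,2) -> (2,3) -> (3,3)

Need to visit all 8 open cells exactly once, starting at (3,2) and ending at (3,3).
Cell (1,1) has only two open neighbours ((2,1) and (1,2)), so the path must pass straight through it: one of those is the cell it's entered from and the other is where it exits.
Route from (3,2): left 1 to (3,1), up 2 to (1,1), right 1 to (1,2), down 1 to (2,2), right 1 to (2,3), down 1 to (3,3) — 7 moves in all.
Check: all 8 open cells covered.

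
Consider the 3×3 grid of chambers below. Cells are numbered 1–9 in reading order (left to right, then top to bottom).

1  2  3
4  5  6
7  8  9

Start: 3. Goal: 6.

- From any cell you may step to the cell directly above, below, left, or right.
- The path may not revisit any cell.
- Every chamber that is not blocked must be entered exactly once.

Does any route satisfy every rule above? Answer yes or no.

no

Colour the cells like a checkerboard: each orthogonal step flips colour, so a Hamiltonian route alternates colours. Here there are 5 cells of one colour and 4 of the other, with start on the opposite colour to the goal — the counts and endpoints can't be arranged into an alternating sequence of length 9, so no Hamiltonian route exists.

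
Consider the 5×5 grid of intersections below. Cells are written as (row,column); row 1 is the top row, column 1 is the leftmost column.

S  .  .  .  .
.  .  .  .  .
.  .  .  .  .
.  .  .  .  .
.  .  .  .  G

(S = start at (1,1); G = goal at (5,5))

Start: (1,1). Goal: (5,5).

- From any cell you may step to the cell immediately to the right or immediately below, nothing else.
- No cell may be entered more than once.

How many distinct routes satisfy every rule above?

A right/down-only route from (1,1) to (5,5) makes exactly 4 down-moves and 4 right-moves in some order.
With no other constraints that would be C(8,4) = 70 routes.
That gives 70 routes.

70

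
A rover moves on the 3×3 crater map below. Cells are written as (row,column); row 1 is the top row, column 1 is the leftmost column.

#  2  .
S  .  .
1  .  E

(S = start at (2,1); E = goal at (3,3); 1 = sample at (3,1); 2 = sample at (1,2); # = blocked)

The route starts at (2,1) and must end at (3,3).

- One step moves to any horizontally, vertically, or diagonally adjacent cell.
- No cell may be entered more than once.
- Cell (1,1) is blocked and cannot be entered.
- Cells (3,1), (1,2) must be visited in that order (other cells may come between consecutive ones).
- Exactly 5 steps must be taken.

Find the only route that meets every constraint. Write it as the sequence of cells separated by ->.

(2,1) -> (3,1) -> (2,2) -> (1,2) -> (2,3) -> (3,3)

The waypoints must appear in the order (3,1), (1,2), with no cell reused.
Route from (2,1): down 1 to (3,1), up-right 1 to (2,2), up 1 to (1,2), down-right 1 to (2,3), down 1 to (3,3) — 5 moves in all.
Check: order respected (1 at step 1, 2 at step 3); 5 moves as required.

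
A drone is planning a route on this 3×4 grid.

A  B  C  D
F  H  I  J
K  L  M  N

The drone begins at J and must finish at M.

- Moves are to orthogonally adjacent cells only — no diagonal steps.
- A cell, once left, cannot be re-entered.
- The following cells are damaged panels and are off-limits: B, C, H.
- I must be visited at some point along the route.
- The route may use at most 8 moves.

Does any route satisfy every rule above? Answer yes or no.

One route that works: J → I → M.

yes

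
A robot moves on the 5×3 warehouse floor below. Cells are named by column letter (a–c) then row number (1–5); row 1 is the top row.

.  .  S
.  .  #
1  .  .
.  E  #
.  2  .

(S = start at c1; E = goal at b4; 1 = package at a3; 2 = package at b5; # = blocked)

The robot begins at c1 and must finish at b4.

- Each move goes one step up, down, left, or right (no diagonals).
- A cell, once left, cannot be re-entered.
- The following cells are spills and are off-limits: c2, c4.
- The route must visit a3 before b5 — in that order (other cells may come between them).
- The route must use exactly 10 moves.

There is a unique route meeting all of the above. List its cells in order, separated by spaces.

c1 b1 a1 a2 b2 b3 a3 a4 a5 b5 b4

The waypoints must appear in the order a3, b5, with no cell reused.
Route from c1: left 2 to a1, down 1 to a2, right 1 to b2, down 1 to b3, left 1 to a3, down 2 to a5, right 1 to b5, up 1 to b4 — 10 moves in all.
Check: order respected (1 at step 6, 2 at step 9); 10 moves as required.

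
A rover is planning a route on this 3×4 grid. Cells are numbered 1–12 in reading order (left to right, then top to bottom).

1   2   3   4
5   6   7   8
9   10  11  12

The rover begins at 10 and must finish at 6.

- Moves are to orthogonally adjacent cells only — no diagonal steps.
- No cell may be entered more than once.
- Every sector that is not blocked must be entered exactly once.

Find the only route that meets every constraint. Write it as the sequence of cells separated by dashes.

Need to visit all 12 open cells exactly once, starting at 10 and ending at 6.
Cell 1 has only two open neighbours (5 and 2), so the path must pass straight through it: one of those is the cell it's entered from and the other is where it exits.
Route from 10: left to 9, 2× up (reaching 1), 3× right (reaching 4), 2× down (reaching 12), left to 11, up to 7, left to 6 — 11 moves in all.
Check: all 12 open cells covered.

10 - 9 - 5 - 1 - 2 - 3 - 4 - 8 - 12 - 11 - 7 - 6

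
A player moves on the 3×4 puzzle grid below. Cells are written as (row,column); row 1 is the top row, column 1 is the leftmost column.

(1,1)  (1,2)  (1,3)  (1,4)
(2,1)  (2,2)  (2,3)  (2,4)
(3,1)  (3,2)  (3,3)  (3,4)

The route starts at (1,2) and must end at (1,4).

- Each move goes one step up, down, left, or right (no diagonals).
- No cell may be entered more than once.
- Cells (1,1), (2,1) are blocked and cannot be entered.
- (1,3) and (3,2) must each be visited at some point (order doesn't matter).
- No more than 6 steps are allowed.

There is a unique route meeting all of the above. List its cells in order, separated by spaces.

(1,2) (2,2) (3,2) (3,3) (2,3) (1,3) (1,4)

The budget equals the shortest possible length, so every move has to be on a shortest route through the required cells.
Route from (1,2): 2× down (reaching (3,2)), right to (3,3), 2× up (reaching (1,3)), right to (1,4) — 6 moves in all.
Check: all required cells visited; 6 ≤ 6 moves.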